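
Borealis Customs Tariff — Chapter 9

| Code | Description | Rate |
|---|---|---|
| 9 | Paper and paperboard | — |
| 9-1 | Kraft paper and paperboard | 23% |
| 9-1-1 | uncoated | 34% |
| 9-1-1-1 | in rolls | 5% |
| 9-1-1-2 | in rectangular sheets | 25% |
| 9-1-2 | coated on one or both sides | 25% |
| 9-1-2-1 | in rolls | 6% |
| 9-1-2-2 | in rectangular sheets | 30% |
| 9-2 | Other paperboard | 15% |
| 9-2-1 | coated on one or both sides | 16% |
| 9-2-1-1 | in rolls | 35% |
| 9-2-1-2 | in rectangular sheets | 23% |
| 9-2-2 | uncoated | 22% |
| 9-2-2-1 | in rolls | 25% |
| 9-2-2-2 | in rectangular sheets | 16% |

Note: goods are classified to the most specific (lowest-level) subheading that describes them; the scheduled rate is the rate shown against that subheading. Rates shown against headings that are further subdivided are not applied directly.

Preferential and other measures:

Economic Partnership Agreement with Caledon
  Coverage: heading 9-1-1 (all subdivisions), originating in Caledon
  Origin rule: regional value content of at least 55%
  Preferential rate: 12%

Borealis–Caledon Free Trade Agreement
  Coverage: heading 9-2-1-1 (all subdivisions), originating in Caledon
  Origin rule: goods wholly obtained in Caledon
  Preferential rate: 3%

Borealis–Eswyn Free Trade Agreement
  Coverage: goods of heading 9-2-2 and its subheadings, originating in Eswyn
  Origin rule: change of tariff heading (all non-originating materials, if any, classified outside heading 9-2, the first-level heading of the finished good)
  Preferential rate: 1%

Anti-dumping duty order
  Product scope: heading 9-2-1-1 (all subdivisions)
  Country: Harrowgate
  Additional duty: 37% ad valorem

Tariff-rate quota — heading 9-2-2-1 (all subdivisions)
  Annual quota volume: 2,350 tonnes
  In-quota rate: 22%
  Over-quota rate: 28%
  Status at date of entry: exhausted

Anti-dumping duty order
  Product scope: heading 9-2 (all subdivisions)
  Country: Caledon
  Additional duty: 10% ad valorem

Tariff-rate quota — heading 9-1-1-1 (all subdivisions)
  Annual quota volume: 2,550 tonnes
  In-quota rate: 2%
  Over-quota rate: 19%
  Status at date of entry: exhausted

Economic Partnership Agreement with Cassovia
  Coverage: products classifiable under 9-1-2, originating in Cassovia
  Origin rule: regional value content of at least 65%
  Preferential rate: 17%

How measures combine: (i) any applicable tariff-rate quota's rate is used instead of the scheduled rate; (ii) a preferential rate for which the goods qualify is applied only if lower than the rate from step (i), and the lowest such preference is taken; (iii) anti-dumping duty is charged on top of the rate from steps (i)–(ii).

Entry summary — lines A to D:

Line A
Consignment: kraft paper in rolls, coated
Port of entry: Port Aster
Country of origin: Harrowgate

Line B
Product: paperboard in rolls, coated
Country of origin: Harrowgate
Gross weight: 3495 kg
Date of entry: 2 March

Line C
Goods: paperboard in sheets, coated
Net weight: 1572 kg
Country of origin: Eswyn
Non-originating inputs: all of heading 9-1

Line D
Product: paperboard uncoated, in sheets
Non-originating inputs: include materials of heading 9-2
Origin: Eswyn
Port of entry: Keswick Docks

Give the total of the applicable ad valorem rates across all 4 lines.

117%

Line A: kraft paper → 9-1; coated → 9-1-2; in rolls → 9-1-2-1. Scheduled 6%. No special measure applies. → 6%.
Line B: paperboard → 9-2; coated → 9-2-1; in rolls → 9-2-1-1. Scheduled 35%. anti-dumping (Harrowgate, 9-2-1-1): +37%; total 35% + 37% = 72%. → 72%.
Line C: paperboard → 9-2; coated → 9-2-1; in sheets → 9-2-1-2. Scheduled 23%. Eswyn agreement on 9-2-2: 9-2-1-2 not covered. → 23%.
Line D: paperboard → 9-2; uncoated → 9-2-2; in sheets → 9-2-2-2. Scheduled 16%. Eswyn agreement on 9-2-2: CTH not met. → 16%.
Sum: 6% + 72% + 23% + 16% = 117%.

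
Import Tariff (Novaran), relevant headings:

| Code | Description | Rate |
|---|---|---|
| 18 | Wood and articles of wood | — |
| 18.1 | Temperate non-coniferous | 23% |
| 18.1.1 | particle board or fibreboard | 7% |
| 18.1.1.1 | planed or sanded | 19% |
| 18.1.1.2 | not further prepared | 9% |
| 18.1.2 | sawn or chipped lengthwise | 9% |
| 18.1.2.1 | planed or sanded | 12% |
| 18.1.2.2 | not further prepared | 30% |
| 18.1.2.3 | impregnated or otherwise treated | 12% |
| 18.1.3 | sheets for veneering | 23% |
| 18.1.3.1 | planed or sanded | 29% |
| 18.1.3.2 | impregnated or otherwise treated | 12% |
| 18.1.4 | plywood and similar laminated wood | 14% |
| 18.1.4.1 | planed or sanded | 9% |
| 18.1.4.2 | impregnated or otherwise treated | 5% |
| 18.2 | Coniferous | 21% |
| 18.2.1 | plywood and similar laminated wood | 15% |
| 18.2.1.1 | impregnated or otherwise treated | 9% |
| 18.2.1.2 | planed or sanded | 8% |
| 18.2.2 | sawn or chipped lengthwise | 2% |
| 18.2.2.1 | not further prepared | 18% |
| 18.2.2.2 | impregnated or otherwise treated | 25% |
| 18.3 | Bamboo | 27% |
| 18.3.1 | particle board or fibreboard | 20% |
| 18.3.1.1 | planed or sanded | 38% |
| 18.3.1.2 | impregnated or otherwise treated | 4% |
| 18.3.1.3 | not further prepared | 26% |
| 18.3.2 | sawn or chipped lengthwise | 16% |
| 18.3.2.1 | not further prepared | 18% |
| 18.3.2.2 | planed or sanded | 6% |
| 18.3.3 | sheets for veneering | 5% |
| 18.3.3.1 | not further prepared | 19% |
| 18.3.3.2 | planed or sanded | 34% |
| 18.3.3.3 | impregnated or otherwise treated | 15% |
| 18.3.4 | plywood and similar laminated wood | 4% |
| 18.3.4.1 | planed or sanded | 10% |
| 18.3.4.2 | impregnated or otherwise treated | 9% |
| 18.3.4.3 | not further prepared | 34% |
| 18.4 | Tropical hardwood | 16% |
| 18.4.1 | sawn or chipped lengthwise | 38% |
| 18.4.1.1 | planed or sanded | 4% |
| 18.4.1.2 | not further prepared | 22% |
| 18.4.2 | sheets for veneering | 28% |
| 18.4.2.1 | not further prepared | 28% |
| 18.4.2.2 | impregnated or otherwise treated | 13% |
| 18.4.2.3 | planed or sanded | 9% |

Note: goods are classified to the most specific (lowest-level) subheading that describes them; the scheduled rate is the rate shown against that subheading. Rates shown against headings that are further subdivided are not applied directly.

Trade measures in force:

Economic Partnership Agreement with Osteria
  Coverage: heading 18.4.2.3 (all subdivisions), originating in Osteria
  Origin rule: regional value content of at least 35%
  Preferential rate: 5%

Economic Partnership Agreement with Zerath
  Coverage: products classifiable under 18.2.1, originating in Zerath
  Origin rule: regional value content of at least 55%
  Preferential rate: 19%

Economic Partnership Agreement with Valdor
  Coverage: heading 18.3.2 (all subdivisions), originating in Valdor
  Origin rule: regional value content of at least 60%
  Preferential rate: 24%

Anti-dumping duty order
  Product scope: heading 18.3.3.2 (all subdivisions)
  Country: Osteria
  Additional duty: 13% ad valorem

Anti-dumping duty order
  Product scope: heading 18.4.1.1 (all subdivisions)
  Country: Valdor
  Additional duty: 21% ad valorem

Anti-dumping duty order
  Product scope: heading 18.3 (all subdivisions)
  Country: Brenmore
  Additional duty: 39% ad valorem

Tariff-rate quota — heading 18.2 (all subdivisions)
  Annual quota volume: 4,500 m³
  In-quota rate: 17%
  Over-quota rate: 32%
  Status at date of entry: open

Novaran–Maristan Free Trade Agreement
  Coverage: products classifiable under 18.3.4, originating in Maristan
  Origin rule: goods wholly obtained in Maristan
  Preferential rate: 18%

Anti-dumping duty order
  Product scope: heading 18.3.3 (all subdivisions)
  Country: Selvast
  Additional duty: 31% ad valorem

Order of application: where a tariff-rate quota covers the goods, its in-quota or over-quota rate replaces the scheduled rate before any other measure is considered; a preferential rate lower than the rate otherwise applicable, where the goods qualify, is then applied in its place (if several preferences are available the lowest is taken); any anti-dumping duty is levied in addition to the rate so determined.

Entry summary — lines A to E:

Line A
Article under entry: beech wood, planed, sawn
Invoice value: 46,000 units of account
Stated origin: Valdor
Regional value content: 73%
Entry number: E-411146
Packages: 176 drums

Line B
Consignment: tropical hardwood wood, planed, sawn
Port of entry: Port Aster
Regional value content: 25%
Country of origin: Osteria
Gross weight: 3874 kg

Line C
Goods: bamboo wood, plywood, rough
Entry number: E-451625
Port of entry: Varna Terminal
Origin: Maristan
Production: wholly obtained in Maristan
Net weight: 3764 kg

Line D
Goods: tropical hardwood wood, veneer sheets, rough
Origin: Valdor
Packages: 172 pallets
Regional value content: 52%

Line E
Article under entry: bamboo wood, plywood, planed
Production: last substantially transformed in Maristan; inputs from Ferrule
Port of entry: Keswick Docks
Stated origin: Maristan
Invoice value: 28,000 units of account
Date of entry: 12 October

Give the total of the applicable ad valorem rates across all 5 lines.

72%

Line A: beech → 18.1; sawn → 18.1.2; planed → 18.1.2.1. Scheduled 12%. Valdor agreement on 18.3.2: 18.1.2.1 not covered. → 12%.
Line B: tropical hardwood → 18.4; sawn → 18.4.1; planed → 18.4.1.1. Scheduled 4%. Osteria agreement on 18.4.2.3: 18.4.1.1 not covered. → 4%.
Line C: bamboo → 18.3; plywood → 18.3.4; rough → 18.3.4.3. Scheduled 34%. Maristan agreement on 18.3.4: wholly obtained → 18% available; preferential 18%. → 18%.
Line D: tropical hardwood → 18.4; veneer sheets → 18.4.2; rough → 18.4.2.1. Scheduled 28%. Valdor agreement on 18.3.2: 18.4.2.1 not covered. → 28%.
Line E: bamboo → 18.3; plywood → 18.3.4; planed → 18.3.4.1. Scheduled 10%. Maristan agreement on 18.3.4: not wholly obtained. → 10%.
Sum: 12% + 4% + 18% + 28% + 10% = 72%.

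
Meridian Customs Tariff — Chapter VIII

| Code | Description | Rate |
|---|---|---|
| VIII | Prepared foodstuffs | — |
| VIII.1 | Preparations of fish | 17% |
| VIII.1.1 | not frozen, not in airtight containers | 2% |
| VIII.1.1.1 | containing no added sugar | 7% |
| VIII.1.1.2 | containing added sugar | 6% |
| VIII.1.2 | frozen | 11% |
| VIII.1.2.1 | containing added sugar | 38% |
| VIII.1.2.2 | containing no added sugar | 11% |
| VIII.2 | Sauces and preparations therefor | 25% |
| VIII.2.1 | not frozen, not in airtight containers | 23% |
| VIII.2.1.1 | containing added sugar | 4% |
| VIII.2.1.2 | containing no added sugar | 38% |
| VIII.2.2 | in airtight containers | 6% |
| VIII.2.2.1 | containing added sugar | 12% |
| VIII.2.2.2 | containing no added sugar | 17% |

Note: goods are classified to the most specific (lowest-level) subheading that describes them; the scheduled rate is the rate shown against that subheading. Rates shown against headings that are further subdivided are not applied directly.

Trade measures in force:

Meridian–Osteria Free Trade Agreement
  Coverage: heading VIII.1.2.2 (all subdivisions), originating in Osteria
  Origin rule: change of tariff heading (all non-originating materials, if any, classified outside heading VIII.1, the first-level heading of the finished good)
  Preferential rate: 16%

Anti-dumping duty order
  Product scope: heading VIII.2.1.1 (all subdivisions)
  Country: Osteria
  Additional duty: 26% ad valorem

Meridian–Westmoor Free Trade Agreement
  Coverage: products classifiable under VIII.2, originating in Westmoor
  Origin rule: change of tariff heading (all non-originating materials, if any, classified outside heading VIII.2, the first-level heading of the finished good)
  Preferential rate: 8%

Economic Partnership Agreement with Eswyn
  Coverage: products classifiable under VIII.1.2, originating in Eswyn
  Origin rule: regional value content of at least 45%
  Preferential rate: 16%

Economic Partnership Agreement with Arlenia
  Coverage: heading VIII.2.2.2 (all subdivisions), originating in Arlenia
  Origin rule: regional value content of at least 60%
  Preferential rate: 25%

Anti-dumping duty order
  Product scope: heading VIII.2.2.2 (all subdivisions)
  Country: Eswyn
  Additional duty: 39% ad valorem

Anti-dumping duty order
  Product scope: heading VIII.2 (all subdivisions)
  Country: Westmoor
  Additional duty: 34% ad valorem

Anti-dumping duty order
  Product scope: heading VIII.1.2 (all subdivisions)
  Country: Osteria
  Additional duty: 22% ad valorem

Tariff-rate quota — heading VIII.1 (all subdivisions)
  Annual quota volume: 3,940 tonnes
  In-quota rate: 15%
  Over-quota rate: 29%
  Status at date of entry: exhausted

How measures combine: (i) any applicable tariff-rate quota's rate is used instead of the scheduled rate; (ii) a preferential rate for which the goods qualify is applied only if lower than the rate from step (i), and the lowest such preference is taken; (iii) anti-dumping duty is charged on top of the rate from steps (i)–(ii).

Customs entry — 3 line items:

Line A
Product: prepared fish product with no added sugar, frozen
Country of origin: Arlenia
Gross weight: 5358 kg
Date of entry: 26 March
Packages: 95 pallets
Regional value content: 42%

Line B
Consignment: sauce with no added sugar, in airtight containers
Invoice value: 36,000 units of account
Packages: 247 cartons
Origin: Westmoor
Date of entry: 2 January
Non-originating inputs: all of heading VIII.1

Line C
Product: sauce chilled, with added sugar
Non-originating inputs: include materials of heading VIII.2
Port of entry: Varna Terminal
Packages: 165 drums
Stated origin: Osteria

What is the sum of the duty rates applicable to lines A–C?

Line A: prepared fish product → VIII.1; frozen → VIII.1.2; with no added sugar → VIII.1.2.2. Scheduled 11%. quota on VIII.1 exhausted → over-quota 29%; Arlenia agreement on VIII.2.2.2: VIII.1.2.2 not covered. → 29%.
Line B: sauce → VIII.2; in airtight containers → VIII.2.2; with no added sugar → VIII.2.2.2. Scheduled 17%. Westmoor agreement on VIII.2: CTH met → 8% available; preferential 8%; anti-dumping (Westmoor, VIII.2): +34%; total 8% + 34% = 42%. → 42%.
Line C: sauce → VIII.2; chilled → VIII.2.1; with added sugar → VIII.2.1.1. Scheduled 4%. Osteria agreement on VIII.1.2.2: VIII.2.1.1 not covered; anti-dumping (Osteria, VIII.2.1.1): +26%; total 4% + 26% = 30%. → 30%.
Sum: 29% + 42% + 30% = 101%.

101%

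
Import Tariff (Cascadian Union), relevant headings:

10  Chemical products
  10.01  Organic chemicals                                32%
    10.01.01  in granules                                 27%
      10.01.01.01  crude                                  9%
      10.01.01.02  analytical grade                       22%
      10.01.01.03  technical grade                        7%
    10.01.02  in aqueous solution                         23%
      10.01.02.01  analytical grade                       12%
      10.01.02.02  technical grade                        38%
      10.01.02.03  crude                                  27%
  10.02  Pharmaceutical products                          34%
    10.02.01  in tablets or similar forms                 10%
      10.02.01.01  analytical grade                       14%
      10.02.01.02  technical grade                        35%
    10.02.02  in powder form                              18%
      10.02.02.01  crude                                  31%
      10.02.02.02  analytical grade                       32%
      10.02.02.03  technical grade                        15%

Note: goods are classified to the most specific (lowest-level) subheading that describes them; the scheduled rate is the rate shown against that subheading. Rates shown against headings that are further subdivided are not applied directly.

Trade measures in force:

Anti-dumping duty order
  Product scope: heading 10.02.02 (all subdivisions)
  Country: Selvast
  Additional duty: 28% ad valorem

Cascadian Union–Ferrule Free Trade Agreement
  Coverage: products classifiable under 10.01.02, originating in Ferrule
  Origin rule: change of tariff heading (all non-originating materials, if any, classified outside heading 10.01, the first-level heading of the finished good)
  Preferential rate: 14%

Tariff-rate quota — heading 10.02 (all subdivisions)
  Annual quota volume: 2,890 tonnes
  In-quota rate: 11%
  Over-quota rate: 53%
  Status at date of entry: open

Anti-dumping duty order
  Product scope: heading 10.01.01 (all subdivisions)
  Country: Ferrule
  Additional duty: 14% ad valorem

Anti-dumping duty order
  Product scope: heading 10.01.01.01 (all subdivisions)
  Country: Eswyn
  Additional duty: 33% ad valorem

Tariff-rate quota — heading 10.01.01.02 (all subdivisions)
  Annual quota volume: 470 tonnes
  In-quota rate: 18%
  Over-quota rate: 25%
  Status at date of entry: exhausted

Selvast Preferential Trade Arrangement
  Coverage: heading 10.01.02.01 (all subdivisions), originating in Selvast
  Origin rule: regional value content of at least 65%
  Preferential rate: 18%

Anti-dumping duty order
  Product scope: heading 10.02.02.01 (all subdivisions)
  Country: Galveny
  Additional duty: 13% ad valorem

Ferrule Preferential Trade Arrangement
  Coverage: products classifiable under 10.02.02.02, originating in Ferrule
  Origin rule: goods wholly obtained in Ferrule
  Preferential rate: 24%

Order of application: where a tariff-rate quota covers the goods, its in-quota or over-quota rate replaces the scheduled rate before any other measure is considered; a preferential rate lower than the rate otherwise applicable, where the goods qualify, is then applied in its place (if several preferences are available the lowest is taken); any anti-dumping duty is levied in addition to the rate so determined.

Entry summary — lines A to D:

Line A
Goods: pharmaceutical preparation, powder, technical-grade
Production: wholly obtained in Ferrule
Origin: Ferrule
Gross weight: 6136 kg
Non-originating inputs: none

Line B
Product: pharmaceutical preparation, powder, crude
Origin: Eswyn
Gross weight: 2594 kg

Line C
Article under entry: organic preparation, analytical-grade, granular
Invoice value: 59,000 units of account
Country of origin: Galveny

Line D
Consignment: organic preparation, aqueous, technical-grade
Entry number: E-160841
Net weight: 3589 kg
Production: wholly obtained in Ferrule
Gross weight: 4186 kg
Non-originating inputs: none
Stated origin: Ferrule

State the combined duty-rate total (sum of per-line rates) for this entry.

61%

Line A: pharmaceutical → 10.02; powder → 10.02.02; technical-grade → 10.02.02.03. Scheduled 15%. quota on 10.02 open → in-quota 11%; Ferrule agreement on 10.01.02: 10.02.02.03 not covered; Ferrule agreement on 10.02.02.02: 10.02.02.03 not covered. → 11%.
Line B: pharmaceutical → 10.02; powder → 10.02.02; crude → 10.02.02.01. Scheduled 31%. quota on 10.02 open → in-quota 11%. → 11%.
Line C: organic → 10.01; granular → 10.01.01; analytical-grade → 10.01.01.02. Scheduled 22%. quota on 10.01.01.02 exhausted → over-quota 25%. → 25%.
Line D: organic → 10.01; aqueous → 10.01.02; technical-grade → 10.01.02.02. Scheduled 38%. Ferrule agreement on 10.01.02: CTH met → 14% available; Ferrule agreement on 10.02.02.02: 10.01.02.02 not covered; preferential 14%. → 14%.
Sum: 11% + 11% + 25% + 14% = 61%.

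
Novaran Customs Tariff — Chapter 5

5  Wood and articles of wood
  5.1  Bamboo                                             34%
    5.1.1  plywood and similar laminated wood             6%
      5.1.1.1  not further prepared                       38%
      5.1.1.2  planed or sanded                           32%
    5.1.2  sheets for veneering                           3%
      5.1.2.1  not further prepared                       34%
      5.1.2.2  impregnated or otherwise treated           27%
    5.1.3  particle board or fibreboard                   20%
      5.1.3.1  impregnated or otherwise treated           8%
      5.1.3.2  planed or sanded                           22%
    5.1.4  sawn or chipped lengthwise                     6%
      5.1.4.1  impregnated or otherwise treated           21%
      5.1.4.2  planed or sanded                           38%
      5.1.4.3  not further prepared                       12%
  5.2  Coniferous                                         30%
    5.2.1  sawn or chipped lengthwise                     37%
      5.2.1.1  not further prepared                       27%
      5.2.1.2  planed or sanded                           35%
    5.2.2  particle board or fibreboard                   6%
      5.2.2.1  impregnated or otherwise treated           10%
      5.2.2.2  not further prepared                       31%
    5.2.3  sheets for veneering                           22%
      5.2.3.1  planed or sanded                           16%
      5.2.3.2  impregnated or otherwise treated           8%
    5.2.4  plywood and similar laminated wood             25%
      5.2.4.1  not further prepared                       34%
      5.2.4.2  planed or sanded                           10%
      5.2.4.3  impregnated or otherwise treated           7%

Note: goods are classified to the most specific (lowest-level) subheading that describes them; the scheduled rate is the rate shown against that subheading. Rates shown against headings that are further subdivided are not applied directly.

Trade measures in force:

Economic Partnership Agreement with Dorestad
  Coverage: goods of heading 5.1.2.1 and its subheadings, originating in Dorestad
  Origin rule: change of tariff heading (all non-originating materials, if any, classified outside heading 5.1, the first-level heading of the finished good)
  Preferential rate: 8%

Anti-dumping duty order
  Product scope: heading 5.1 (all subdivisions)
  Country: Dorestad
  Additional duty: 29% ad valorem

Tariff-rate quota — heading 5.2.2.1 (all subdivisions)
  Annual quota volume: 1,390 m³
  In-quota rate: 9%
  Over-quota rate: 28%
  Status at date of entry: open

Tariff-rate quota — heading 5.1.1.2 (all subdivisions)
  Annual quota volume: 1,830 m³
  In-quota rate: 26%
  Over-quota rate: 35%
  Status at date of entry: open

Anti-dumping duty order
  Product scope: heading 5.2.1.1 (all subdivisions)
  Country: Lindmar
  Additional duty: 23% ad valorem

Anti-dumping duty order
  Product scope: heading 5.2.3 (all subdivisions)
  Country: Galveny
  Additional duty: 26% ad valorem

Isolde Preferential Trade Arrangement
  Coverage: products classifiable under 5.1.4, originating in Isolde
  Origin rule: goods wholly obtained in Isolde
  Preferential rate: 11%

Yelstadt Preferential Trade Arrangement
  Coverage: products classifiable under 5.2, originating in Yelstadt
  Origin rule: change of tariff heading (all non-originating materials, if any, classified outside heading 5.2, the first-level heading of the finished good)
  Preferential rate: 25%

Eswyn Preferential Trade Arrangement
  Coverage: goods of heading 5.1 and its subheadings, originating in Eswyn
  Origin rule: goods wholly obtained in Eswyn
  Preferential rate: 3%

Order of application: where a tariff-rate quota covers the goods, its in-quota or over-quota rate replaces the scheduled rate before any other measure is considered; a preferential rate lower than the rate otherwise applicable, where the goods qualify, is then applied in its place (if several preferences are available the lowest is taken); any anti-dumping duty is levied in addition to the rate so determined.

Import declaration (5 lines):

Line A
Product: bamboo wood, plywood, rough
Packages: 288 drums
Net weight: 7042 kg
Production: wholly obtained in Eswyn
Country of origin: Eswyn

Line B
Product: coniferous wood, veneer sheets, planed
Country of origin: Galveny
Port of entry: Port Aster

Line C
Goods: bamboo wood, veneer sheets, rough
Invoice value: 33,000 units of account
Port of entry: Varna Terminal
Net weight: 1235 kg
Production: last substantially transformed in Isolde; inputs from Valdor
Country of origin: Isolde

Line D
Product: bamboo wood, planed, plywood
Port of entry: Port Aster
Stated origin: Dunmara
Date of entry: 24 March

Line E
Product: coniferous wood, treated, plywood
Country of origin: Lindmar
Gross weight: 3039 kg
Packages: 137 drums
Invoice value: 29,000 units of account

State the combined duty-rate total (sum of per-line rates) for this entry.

Line A: bamboo → 5.1; plywood → 5.1.1; rough → 5.1.1.1. Scheduled 38%. Eswyn agreement on 5.1: wholly obtained → 3% available; preferential 3%. → 3%.
Line B: coniferous → 5.2; veneer sheets → 5.2.3; planed → 5.2.3.1. Scheduled 16%. anti-dumping (Galveny, 5.2.3): +26%; total 16% + 26% = 42%. → 42%.
Line C: bamboo → 5.1; veneer sheets → 5.1.2; rough → 5.1.2.1. Scheduled 34%. Isolde agreement on 5.1.4: 5.1.2.1 not covered. → 34%.
Line D: bamboo → 5.1; plywood → 5.1.1; planed → 5.1.1.2. Scheduled 32%. quota on 5.1.1.2 open → in-quota 26%. → 26%.
Line E: coniferous → 5.2; plywood → 5.2.4; treated → 5.2.4.3. Scheduled 7%. No special measure applies. → 7%.
Sum: 3% + 42% + 34% + 26% + 7% = 112%.

112%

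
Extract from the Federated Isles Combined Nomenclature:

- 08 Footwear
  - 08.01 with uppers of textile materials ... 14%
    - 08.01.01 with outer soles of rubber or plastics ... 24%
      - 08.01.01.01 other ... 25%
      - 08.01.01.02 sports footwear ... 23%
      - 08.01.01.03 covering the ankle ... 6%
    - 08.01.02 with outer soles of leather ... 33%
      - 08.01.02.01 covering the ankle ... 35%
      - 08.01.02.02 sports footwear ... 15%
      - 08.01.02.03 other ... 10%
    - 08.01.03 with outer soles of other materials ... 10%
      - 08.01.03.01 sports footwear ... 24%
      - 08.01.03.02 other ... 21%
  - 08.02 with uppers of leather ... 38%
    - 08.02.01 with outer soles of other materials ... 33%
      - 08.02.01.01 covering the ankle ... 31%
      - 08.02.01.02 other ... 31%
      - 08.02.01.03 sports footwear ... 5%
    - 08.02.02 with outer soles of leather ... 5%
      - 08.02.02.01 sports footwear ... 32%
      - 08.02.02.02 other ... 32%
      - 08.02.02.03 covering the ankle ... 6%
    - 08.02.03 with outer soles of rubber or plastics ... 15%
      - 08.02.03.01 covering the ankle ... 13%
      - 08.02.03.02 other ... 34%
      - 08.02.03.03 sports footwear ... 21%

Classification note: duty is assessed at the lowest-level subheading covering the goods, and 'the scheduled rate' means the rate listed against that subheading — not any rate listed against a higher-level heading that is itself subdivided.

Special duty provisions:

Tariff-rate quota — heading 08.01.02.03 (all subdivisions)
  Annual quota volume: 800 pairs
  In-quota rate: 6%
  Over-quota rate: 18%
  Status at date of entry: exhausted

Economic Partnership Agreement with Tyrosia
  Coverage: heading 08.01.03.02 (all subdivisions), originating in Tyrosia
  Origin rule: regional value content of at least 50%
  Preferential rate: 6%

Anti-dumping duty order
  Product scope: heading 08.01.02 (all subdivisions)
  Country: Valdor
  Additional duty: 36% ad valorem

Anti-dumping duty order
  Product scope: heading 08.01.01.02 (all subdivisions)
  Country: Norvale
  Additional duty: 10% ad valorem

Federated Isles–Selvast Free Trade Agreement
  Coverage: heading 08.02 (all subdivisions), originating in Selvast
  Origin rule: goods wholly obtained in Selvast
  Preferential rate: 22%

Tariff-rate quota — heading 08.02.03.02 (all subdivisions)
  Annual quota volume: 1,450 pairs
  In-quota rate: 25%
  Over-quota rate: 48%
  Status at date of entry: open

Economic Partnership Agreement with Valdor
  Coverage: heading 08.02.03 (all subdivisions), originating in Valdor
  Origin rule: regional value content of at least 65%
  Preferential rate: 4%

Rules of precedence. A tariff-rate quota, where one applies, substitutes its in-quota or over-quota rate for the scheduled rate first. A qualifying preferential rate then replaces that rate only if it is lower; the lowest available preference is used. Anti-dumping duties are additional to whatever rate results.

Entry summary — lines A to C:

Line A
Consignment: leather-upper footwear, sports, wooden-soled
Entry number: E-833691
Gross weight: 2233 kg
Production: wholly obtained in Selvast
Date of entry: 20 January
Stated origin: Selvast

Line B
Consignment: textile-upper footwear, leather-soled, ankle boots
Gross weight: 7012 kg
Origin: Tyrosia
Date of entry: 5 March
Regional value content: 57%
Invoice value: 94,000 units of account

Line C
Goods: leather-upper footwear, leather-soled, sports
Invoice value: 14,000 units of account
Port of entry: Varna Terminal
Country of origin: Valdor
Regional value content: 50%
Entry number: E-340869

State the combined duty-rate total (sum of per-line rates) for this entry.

Line A: leather-upper → 08.02; wooden-soled → 08.02.01; sports → 08.02.01.03. Scheduled 5%. Selvast agreement on 08.02: wholly obtained → 22% available; preference 22% not lower than 5% → no reduction. → 5%.
Line B: textile-upper → 08.01; leather-soled → 08.01.02; ankle boots → 08.01.02.01. Scheduled 35%. Tyrosia agreement on 08.01.03.02: 08.01.02.01 not covered. → 35%.
Line C: leather-upper → 08.02; leather-soled → 08.02.02; sports → 08.02.02.01. Scheduled 32%. Valdor agreement on 08.02.03: 08.02.02.01 not covered. → 32%.
Sum: 5% + 35% + 32% = 72%.

72%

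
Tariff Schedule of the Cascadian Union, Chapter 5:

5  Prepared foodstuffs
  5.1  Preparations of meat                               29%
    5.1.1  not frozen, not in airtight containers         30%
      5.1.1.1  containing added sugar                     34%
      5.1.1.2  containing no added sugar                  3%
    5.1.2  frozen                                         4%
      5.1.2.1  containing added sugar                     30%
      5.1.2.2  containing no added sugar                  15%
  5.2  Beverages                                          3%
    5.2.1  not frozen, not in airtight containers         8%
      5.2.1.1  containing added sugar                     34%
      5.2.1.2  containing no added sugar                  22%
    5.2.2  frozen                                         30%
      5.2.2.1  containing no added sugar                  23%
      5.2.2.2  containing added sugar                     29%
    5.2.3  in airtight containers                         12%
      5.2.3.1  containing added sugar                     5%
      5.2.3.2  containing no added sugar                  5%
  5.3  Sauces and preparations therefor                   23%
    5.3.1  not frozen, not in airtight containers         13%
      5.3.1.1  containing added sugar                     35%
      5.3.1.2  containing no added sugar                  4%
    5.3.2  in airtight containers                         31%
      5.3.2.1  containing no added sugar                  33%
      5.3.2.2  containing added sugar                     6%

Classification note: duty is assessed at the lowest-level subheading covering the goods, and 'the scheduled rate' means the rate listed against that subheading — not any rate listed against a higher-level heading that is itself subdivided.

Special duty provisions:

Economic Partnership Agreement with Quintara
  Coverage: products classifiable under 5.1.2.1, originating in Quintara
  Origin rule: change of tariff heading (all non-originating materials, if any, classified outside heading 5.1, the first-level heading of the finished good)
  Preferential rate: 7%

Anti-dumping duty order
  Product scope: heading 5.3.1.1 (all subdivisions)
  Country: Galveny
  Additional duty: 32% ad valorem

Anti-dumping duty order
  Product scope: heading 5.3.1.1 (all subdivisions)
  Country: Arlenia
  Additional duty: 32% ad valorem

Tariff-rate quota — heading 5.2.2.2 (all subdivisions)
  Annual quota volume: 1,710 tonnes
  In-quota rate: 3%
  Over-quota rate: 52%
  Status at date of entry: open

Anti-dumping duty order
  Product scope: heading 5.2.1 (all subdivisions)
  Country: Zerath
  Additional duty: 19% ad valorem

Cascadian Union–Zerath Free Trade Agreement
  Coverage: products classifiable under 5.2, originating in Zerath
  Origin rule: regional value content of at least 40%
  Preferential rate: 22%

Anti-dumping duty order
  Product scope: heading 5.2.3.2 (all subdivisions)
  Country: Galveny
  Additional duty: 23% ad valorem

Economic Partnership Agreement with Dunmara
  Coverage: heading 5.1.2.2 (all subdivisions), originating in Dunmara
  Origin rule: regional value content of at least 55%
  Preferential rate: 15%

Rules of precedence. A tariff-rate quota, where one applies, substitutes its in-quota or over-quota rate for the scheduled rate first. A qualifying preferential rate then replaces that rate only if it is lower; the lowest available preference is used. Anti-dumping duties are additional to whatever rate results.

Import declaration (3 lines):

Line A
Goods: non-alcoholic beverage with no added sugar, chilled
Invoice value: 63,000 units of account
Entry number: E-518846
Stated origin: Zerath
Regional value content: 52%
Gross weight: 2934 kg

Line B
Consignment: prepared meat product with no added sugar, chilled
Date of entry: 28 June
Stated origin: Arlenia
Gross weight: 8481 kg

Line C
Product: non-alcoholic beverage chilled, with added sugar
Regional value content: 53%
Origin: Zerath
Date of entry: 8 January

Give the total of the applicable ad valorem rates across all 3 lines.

Line A: non-alcoholic beverage → 5.2; chilled → 5.2.1; with no added sugar → 5.2.1.2. Scheduled 22%. Zerath agreement on 5.2: RVC ≥ 40% → 22% available; preference 22% not lower than 22% → no reduction; anti-dumping (Zerath, 5.2.1): +19%; total 22% + 19% = 41%. → 41%.
Line B: prepared meat product → 5.1; chilled → 5.1.1; with no added sugar → 5.1.1.2. Scheduled 3%. No special measure applies. → 3%.
Line C: non-alcoholic beverage → 5.2; chilled → 5.2.1; with added sugar → 5.2.1.1. Scheduled 34%. Zerath agreement on 5.2: RVC ≥ 40% → 22% available; preferential 22%; anti-dumping (Zerath, 5.2.1): +19%; total 22% + 19% = 41%. → 41%.
Sum: 41% + 3% + 41% = 85%.

85%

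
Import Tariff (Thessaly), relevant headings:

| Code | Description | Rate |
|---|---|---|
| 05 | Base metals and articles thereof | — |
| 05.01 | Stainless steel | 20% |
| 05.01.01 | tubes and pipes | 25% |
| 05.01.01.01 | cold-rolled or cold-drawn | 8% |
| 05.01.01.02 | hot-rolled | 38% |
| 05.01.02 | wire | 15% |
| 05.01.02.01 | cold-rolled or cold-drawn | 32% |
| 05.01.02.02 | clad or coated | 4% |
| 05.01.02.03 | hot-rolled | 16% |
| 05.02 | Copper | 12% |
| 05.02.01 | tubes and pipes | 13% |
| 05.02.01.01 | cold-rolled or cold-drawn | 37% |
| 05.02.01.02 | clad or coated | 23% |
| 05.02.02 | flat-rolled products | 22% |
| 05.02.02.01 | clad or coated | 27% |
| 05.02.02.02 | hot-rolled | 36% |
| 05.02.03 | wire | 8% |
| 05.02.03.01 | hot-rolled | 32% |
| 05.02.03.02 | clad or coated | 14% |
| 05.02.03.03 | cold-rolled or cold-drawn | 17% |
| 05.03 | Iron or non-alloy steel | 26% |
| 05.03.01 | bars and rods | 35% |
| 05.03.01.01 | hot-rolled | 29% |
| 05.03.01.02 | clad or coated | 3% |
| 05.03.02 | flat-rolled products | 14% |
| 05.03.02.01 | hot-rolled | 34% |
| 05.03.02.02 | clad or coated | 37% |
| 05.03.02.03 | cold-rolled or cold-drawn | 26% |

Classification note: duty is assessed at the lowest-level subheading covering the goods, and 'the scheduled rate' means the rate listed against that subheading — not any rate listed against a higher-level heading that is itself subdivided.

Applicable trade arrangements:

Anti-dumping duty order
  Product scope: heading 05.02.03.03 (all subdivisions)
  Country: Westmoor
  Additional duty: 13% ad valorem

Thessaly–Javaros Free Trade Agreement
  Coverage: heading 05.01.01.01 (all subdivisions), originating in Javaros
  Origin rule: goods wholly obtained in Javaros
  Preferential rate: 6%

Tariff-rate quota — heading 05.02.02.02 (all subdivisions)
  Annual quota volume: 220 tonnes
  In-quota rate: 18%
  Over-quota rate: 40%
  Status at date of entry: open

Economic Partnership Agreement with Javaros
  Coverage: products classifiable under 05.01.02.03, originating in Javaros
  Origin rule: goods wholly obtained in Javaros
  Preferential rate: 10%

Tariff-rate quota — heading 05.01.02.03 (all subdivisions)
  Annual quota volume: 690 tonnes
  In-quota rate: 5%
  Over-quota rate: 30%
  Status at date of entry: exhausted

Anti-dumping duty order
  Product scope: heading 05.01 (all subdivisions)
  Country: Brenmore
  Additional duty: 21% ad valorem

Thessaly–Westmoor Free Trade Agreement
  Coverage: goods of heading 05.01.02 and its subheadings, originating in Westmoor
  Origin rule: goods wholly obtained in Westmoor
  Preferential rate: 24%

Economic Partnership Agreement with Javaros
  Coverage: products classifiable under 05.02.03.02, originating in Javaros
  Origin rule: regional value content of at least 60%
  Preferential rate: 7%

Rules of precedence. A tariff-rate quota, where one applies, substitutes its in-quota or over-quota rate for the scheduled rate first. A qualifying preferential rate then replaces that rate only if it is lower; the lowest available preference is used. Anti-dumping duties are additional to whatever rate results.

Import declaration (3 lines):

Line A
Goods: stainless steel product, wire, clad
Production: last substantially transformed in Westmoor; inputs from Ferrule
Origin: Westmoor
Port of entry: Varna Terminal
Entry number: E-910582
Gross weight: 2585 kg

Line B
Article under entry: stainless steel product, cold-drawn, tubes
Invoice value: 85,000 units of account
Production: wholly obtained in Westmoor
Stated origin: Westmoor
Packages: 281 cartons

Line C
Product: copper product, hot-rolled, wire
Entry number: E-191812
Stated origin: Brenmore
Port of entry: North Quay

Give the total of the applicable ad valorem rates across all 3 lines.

44%

Line A: stainless steel → 05.01; wire → 05.01.02; clad → 05.01.02.02. Scheduled 4%. Westmoor agreement on 05.01.02: not wholly obtained. → 4%.
Line B: stainless steel → 05.01; tubes → 05.01.01; cold-drawn → 05.01.01.01. Scheduled 8%. Westmoor agreement on 05.01.02: 05.01.01.01 not covered. → 8%.
Line C: copper → 05.02; wire → 05.02.03; hot-rolled → 05.02.03.01. Scheduled 32%. No special measure applies. → 32%.
Sum: 4% + 8% + 32% = 44%.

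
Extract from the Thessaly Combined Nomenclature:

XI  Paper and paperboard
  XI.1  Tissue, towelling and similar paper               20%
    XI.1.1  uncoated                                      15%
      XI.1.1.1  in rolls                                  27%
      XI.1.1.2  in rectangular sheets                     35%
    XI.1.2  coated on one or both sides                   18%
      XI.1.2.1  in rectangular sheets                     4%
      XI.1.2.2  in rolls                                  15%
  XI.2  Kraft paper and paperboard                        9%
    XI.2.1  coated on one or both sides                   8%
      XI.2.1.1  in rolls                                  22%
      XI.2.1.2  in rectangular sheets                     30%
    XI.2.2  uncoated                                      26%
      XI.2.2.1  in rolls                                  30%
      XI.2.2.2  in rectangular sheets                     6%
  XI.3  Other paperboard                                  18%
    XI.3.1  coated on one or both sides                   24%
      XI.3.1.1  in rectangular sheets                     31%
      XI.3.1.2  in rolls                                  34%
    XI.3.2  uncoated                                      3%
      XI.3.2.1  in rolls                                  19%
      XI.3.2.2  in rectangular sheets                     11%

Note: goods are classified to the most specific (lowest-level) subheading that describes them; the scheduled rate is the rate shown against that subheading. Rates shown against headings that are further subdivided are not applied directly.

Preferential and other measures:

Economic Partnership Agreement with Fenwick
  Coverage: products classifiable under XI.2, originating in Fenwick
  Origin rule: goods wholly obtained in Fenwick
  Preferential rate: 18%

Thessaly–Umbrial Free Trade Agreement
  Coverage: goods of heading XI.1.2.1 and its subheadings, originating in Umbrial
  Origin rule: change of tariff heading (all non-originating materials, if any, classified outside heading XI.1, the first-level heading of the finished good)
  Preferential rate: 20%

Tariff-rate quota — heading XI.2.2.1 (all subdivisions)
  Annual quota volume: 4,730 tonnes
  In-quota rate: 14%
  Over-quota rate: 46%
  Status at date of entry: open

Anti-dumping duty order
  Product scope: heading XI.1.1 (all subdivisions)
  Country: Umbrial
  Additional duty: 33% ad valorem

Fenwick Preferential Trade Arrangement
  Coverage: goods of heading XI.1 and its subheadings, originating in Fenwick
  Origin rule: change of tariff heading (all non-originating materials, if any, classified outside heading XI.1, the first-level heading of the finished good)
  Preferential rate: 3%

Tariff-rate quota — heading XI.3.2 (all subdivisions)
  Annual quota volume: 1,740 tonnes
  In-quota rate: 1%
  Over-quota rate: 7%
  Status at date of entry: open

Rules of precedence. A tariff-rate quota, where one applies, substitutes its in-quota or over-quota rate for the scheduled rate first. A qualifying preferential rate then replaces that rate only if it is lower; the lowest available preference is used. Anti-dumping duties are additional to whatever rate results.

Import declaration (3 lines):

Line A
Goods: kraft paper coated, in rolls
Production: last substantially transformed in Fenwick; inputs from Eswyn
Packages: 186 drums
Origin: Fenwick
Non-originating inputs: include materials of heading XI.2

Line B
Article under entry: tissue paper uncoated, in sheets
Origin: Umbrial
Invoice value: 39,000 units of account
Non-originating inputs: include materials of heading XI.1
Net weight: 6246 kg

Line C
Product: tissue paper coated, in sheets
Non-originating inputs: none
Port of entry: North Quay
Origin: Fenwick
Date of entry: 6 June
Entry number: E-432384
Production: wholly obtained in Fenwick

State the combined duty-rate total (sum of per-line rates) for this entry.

Line A: kraft paper → XI.2; coated → XI.2.1; in rolls → XI.2.1.1. Scheduled 22%. Fenwick agreement on XI.2: not wholly obtained; Fenwick agreement on XI.1: XI.2.1.1 not covered. → 22%.
Line B: tissue paper → XI.1; uncoated → XI.1.1; in sheets → XI.1.1.2. Scheduled 35%. Umbrial agreement on XI.1.2.1: XI.1.1.2 not covered; anti-dumping (Umbrial, XI.1.1): +33%; total 35% + 33% = 68%. → 68%.
Line C: tissue paper → XI.1; coated → XI.1.2; in sheets → XI.1.2.1. Scheduled 4%. Fenwick agreement on XI.2: XI.1.2.1 not covered; Fenwick agreement on XI.1: CTH met → 3% available; preferential 3%. → 3%.
Sum: 22% + 68% + 3% = 93%.

93%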